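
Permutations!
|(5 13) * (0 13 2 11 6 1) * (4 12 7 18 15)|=|(0 13 5 2 11 6 1)(4 12 7 18 15)|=35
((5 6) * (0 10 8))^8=((0 10 8)(5 6))^8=(0 8 10)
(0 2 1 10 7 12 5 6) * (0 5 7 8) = (0 2 1 10 8)(5 6)(7 12) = [2, 10, 1, 3, 4, 6, 5, 12, 0, 9, 8, 11, 7]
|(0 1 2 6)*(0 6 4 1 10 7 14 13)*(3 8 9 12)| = |(0 10 7 14 13)(1 2 4)(3 8 9 12)| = 60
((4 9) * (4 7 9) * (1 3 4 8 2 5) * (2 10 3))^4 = ((1 2 5)(3 4 8 10)(7 9))^4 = (10)(1 2 5)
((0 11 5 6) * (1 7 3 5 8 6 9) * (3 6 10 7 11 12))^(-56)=((0 12 3 5 9 1 11 8 10 7 6))^(-56)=(0 6 7 10 8 11 1 9 5 3 12)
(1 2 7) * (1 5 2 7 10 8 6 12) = [0, 7, 10, 3, 4, 2, 12, 5, 6, 9, 8, 11, 1] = (1 7 5 2 10 8 6 12)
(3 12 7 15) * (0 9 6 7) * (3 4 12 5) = [9, 1, 2, 5, 12, 3, 7, 15, 8, 6, 10, 11, 0, 13, 14, 4] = (0 9 6 7 15 4 12)(3 5)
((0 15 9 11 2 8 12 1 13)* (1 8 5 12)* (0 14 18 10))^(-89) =((0 15 9 11 2 5 12 8 1 13 14 18 10))^(-89) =(0 9 2 12 1 14 10 15 11 5 8 13 18)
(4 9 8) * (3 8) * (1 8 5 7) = (1 8 4 9 3 5 7) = [0, 8, 2, 5, 9, 7, 6, 1, 4, 3]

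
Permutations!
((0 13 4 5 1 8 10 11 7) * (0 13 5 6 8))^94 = ((0 5 1)(4 6 8 10 11 7 13))^94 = (0 5 1)(4 10 13 8 7 6 11)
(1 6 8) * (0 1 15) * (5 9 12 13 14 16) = (0 1 6 8 15)(5 9 12 13 14 16) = [1, 6, 2, 3, 4, 9, 8, 7, 15, 12, 10, 11, 13, 14, 16, 0, 5]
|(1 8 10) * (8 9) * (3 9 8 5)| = |(1 8 10)(3 9 5)| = 3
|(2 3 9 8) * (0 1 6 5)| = 4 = |(0 1 6 5)(2 3 9 8)|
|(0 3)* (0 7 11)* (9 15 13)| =|(0 3 7 11)(9 15 13)| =12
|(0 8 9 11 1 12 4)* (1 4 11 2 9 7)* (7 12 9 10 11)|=10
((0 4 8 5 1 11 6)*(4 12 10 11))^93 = (0 11 12 6 10)(1 4 8 5)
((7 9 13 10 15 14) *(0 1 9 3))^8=(0 3 7 14 15 10 13 9 1)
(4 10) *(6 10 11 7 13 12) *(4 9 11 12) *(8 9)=(4 12 6 10 8 9 11 7 13)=[0, 1, 2, 3, 12, 5, 10, 13, 9, 11, 8, 7, 6, 4]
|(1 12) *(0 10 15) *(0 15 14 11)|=4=|(15)(0 10 14 11)(1 12)|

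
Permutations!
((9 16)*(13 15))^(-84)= (16)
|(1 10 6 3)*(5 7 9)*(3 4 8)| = |(1 10 6 4 8 3)(5 7 9)| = 6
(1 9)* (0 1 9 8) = (9)(0 1 8) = [1, 8, 2, 3, 4, 5, 6, 7, 0, 9]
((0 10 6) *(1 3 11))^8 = ((0 10 6)(1 3 11))^8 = (0 6 10)(1 11 3)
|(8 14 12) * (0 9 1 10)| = |(0 9 1 10)(8 14 12)| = 12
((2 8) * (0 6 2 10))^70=(10)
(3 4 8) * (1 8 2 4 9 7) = (1 8 3 9 7)(2 4) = [0, 8, 4, 9, 2, 5, 6, 1, 3, 7]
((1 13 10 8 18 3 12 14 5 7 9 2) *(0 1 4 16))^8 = ((0 1 13 10 8 18 3 12 14 5 7 9 2 4 16))^8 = (0 14 1 5 13 7 10 9 8 2 18 4 3 16 12)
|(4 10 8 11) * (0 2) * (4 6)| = 10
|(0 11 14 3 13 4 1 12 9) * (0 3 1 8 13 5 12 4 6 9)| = |(0 11 14 1 4 8 13 6 9 3 5 12)| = 12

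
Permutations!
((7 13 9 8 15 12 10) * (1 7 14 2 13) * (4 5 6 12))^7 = ((1 7)(2 13 9 8 15 4 5 6 12 10 14))^7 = (1 7)(2 6 8 14 5 9 10 4 13 12 15)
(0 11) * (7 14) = (0 11)(7 14) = [11, 1, 2, 3, 4, 5, 6, 14, 8, 9, 10, 0, 12, 13, 7]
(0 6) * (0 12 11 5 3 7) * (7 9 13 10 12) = (0 6 7)(3 9 13 10 12 11 5) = [6, 1, 2, 9, 4, 3, 7, 0, 8, 13, 12, 5, 11, 10]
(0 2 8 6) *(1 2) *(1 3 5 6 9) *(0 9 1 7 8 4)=(0 3 5 6 9 7 8 1 2 4)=[3, 2, 4, 5, 0, 6, 9, 8, 1, 7]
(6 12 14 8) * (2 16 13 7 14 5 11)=(2 16 13 7 14 8 6 12 5 11)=[0, 1, 16, 3, 4, 11, 12, 14, 6, 9, 10, 2, 5, 7, 8, 15, 13]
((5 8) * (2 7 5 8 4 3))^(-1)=(8)(2 3 4 5 7)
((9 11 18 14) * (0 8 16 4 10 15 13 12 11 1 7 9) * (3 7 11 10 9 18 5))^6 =((0 8 16 4 9 1 11 5 3 7 18 14)(10 15 13 12))^6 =(0 11)(1 14)(3 16)(4 7)(5 8)(9 18)(10 13)(12 15)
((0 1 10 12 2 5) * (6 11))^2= ((0 1 10 12 2 5)(6 11))^2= (0 10 2)(1 12 5)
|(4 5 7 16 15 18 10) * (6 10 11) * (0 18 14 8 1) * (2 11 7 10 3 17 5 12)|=|(0 18 7 16 15 14 8 1)(2 11 6 3 17 5 10 4 12)|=72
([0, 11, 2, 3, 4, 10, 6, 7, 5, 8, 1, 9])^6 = (11)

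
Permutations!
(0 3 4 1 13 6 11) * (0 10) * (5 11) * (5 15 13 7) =(0 3 4 1 7 5 11 10)(6 15 13) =[3, 7, 2, 4, 1, 11, 15, 5, 8, 9, 0, 10, 12, 6, 14, 13]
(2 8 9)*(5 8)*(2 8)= (2 5)(8 9)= [0, 1, 5, 3, 4, 2, 6, 7, 9, 8]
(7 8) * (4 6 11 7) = (4 6 11 7 8) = [0, 1, 2, 3, 6, 5, 11, 8, 4, 9, 10, 7]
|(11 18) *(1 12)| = |(1 12)(11 18)| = 2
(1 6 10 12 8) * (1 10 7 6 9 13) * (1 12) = (1 9 13 12 8 10)(6 7) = [0, 9, 2, 3, 4, 5, 7, 6, 10, 13, 1, 11, 8, 12]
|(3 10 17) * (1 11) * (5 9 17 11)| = 7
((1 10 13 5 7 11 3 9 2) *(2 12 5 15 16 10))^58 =((1 2)(3 9 12 5 7 11)(10 13 15 16))^58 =(3 7 12)(5 9 11)(10 15)(13 16)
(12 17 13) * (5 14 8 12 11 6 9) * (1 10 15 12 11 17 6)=(1 10 15 12 6 9 5 14 8 11)(13 17)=[0, 10, 2, 3, 4, 14, 9, 7, 11, 5, 15, 1, 6, 17, 8, 12, 16, 13]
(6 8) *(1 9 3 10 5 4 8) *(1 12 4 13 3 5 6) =(1 9 5 13 3 10 6 12 4 8) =[0, 9, 2, 10, 8, 13, 12, 7, 1, 5, 6, 11, 4, 3]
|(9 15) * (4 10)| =|(4 10)(9 15)| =2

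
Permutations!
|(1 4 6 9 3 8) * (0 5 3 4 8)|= |(0 5 3)(1 8)(4 6 9)|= 6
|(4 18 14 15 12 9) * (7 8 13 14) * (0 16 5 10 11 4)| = 14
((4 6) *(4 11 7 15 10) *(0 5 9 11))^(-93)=(0 10 11)(4 7 5)(6 15 9)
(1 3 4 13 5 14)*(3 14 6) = (1 14)(3 4 13 5 6) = [0, 14, 2, 4, 13, 6, 3, 7, 8, 9, 10, 11, 12, 5, 1]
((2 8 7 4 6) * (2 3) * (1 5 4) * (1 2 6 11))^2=(1 4)(2 7 8)(5 11)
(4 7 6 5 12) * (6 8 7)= (4 6 5 12)(7 8)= [0, 1, 2, 3, 6, 12, 5, 8, 7, 9, 10, 11, 4]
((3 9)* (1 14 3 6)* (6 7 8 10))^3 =(1 9 10 14 7 6 3 8)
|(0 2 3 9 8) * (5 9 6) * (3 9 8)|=|(0 2 9 3 6 5 8)|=7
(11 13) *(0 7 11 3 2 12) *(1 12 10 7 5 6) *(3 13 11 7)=[5, 12, 10, 2, 4, 6, 1, 7, 8, 9, 3, 11, 0, 13]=(13)(0 5 6 1 12)(2 10 3)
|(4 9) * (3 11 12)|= |(3 11 12)(4 9)|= 6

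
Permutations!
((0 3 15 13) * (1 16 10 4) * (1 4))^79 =(0 13 15 3)(1 16 10)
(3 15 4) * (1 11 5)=(1 11 5)(3 15 4)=[0, 11, 2, 15, 3, 1, 6, 7, 8, 9, 10, 5, 12, 13, 14, 4]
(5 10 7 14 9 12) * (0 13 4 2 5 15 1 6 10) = (0 13 4 2 5)(1 6 10 7 14 9 12 15) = [13, 6, 5, 3, 2, 0, 10, 14, 8, 12, 7, 11, 15, 4, 9, 1]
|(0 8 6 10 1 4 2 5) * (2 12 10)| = 20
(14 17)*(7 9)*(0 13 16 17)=(0 13 16 17 14)(7 9)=[13, 1, 2, 3, 4, 5, 6, 9, 8, 7, 10, 11, 12, 16, 0, 15, 17, 14]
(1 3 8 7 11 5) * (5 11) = (11)(1 3 8 7 5) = [0, 3, 2, 8, 4, 1, 6, 5, 7, 9, 10, 11]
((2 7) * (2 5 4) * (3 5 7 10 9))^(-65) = ((2 10 9 3 5 4))^(-65) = (2 10 9 3 5 4)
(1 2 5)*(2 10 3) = [0, 10, 5, 2, 4, 1, 6, 7, 8, 9, 3] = (1 10 3 2 5)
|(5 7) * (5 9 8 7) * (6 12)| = |(6 12)(7 9 8)| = 6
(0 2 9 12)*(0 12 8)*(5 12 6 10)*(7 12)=(0 2 9 8)(5 7 12 6 10)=[2, 1, 9, 3, 4, 7, 10, 12, 0, 8, 5, 11, 6]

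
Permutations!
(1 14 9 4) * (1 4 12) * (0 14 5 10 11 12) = [14, 5, 2, 3, 4, 10, 6, 7, 8, 0, 11, 12, 1, 13, 9] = (0 14 9)(1 5 10 11 12)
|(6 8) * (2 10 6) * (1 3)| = 4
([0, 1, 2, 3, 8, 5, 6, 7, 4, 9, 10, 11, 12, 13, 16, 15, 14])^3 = [0, 1, 2, 3, 8, 5, 6, 7, 4, 9, 10, 11, 12, 13, 16, 15, 14]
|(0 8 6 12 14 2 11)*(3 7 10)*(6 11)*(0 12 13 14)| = 12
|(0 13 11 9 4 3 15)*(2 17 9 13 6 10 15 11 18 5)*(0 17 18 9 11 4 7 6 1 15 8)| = 66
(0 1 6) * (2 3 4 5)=(0 1 6)(2 3 4 5)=[1, 6, 3, 4, 5, 2, 0]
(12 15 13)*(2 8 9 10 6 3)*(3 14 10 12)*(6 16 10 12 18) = (2 8 9 18 6 14 12 15 13 3)(10 16) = [0, 1, 8, 2, 4, 5, 14, 7, 9, 18, 16, 11, 15, 3, 12, 13, 10, 17, 6]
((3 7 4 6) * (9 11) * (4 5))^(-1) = (3 6 4 5 7)(9 11)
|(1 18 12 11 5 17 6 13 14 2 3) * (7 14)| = 12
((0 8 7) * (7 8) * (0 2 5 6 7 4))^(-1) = (8)(0 4)(2 7 6 5)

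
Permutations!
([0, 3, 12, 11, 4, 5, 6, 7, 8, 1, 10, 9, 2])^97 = [0, 3, 12, 11, 4, 5, 6, 7, 8, 1, 10, 9, 2]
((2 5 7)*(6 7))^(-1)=((2 5 6 7))^(-1)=(2 7 6 5)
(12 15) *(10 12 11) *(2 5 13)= (2 5 13)(10 12 15 11)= [0, 1, 5, 3, 4, 13, 6, 7, 8, 9, 12, 10, 15, 2, 14, 11]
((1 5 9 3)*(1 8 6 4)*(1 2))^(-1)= ((1 5 9 3 8 6 4 2))^(-1)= (1 2 4 6 8 3 9 5)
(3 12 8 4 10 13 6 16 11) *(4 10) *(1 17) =(1 17)(3 12 8 10 13 6 16 11) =[0, 17, 2, 12, 4, 5, 16, 7, 10, 9, 13, 3, 8, 6, 14, 15, 11, 1]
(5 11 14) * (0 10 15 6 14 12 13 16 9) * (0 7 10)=[0, 1, 2, 3, 4, 11, 14, 10, 8, 7, 15, 12, 13, 16, 5, 6, 9]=(5 11 12 13 16 9 7 10 15 6 14)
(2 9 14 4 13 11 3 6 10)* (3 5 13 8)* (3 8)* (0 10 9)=(0 10 2)(3 6 9 14 4)(5 13 11)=[10, 1, 0, 6, 3, 13, 9, 7, 8, 14, 2, 5, 12, 11, 4]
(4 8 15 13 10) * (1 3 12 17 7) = (1 3 12 17 7)(4 8 15 13 10) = [0, 3, 2, 12, 8, 5, 6, 1, 15, 9, 4, 11, 17, 10, 14, 13, 16, 7]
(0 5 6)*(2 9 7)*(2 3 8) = (0 5 6)(2 9 7 3 8) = [5, 1, 9, 8, 4, 6, 0, 3, 2, 7]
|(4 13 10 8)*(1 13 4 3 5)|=|(1 13 10 8 3 5)|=6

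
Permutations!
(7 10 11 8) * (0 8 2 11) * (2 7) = (0 8 2 11 7 10) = [8, 1, 11, 3, 4, 5, 6, 10, 2, 9, 0, 7]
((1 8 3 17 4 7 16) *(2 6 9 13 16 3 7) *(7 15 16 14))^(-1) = ((1 8 15 16)(2 6 9 13 14 7 3 17 4))^(-1) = (1 16 15 8)(2 4 17 3 7 14 13 9 6)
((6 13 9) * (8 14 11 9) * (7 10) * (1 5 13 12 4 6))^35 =((1 5 13 8 14 11 9)(4 6 12)(7 10))^35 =(14)(4 12 6)(7 10)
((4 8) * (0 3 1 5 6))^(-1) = (0 6 5 1 3)(4 8)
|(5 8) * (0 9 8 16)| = 5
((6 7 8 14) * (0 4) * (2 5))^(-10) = ((0 4)(2 5)(6 7 8 14))^(-10) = (6 8)(7 14)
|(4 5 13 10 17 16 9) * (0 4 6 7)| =10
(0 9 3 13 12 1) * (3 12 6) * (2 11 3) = (0 9 12 1)(2 11 3 13 6) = [9, 0, 11, 13, 4, 5, 2, 7, 8, 12, 10, 3, 1, 6]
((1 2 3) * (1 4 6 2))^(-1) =((2 3 4 6))^(-1) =(2 6 4 3)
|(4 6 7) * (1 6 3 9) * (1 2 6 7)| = |(1 7 4 3 9 2 6)| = 7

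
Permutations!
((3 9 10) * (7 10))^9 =(3 9 7 10)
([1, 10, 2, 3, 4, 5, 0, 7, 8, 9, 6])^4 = (10)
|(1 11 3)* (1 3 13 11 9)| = 2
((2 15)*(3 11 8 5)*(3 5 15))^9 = (2 15 8 11 3)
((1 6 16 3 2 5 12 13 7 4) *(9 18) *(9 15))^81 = (18)(1 6 16 3 2 5 12 13 7 4)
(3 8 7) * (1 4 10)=[0, 4, 2, 8, 10, 5, 6, 3, 7, 9, 1]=(1 4 10)(3 8 7)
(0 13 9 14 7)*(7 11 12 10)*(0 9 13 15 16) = (0 15 16)(7 9 14 11 12 10) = [15, 1, 2, 3, 4, 5, 6, 9, 8, 14, 7, 12, 10, 13, 11, 16, 0]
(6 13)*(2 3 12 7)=(2 3 12 7)(6 13)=[0, 1, 3, 12, 4, 5, 13, 2, 8, 9, 10, 11, 7, 6]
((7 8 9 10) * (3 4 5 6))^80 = ((3 4 5 6)(7 8 9 10))^80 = (10)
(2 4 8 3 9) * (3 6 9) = (2 4 8 6 9) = [0, 1, 4, 3, 8, 5, 9, 7, 6, 2]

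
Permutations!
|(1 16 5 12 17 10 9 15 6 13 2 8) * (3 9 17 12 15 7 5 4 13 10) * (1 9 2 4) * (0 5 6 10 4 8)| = |(0 5 15 10 17 3 2)(1 16)(4 13 8 9 7 6)| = 42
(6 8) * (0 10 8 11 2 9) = [10, 1, 9, 3, 4, 5, 11, 7, 6, 0, 8, 2] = (0 10 8 6 11 2 9)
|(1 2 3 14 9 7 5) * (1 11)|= 8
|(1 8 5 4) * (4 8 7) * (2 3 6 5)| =15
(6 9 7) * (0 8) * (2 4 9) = (0 8)(2 4 9 7 6) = [8, 1, 4, 3, 9, 5, 2, 6, 0, 7]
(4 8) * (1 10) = (1 10)(4 8) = [0, 10, 2, 3, 8, 5, 6, 7, 4, 9, 1]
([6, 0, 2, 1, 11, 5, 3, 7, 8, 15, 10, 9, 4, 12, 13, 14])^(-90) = [3, 6, 2, 0, 11, 5, 1, 7, 8, 15, 10, 9, 4, 12, 13, 14]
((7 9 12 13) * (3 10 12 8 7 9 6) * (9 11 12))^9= ((3 10 9 8 7 6)(11 12 13))^9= (13)(3 8)(6 9)(7 10)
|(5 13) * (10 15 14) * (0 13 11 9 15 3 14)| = |(0 13 5 11 9 15)(3 14 10)| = 6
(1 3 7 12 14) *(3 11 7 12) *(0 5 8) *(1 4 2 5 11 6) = (0 11 7 3 12 14 4 2 5 8)(1 6) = [11, 6, 5, 12, 2, 8, 1, 3, 0, 9, 10, 7, 14, 13, 4]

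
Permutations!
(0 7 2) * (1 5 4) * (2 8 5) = (0 7 8 5 4 1 2) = [7, 2, 0, 3, 1, 4, 6, 8, 5]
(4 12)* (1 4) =(1 4 12) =[0, 4, 2, 3, 12, 5, 6, 7, 8, 9, 10, 11, 1]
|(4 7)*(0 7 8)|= 4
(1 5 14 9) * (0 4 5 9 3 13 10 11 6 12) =(0 4 5 14 3 13 10 11 6 12)(1 9) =[4, 9, 2, 13, 5, 14, 12, 7, 8, 1, 11, 6, 0, 10, 3]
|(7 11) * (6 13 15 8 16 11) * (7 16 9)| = 6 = |(6 13 15 8 9 7)(11 16)|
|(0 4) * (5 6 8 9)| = |(0 4)(5 6 8 9)| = 4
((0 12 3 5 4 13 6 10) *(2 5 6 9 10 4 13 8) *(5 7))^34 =((0 12 3 6 4 8 2 7 5 13 9 10))^34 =(0 9 5 2 4 3)(6 12 10 13 7 8)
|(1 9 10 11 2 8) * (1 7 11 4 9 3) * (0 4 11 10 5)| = 20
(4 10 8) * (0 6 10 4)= (0 6 10 8)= [6, 1, 2, 3, 4, 5, 10, 7, 0, 9, 8]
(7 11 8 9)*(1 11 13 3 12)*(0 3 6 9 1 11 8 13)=[3, 8, 2, 12, 4, 5, 9, 0, 1, 7, 10, 13, 11, 6]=(0 3 12 11 13 6 9 7)(1 8)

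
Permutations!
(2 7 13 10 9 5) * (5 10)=(2 7 13 5)(9 10)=[0, 1, 7, 3, 4, 2, 6, 13, 8, 10, 9, 11, 12, 5]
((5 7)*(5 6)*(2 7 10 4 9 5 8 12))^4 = (2 12 8 6 7)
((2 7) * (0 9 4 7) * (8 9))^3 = ((0 8 9 4 7 2))^3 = (0 4)(2 9)(7 8)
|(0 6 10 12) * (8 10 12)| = 6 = |(0 6 12)(8 10)|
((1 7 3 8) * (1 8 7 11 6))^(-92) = (1 11 6)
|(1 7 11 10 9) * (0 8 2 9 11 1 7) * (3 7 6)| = |(0 8 2 9 6 3 7 1)(10 11)| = 8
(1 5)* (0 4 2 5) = (0 4 2 5 1) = [4, 0, 5, 3, 2, 1]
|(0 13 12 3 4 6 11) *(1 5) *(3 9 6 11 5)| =|(0 13 12 9 6 5 1 3 4 11)| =10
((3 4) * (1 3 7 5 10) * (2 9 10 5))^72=(1 4 2 10 3 7 9)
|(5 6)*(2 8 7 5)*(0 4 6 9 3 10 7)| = |(0 4 6 2 8)(3 10 7 5 9)| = 5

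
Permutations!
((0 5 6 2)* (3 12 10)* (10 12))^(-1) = ((12)(0 5 6 2)(3 10))^(-1) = (12)(0 2 6 5)(3 10)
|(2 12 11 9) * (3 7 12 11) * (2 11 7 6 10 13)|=|(2 7 12 3 6 10 13)(9 11)|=14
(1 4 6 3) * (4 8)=[0, 8, 2, 1, 6, 5, 3, 7, 4]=(1 8 4 6 3)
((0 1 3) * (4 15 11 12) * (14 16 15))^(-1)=(0 3 1)(4 12 11 15 16 14)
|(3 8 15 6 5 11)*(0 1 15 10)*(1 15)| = 8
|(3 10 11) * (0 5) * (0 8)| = 3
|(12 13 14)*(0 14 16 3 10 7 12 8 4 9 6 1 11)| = 24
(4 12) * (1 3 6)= (1 3 6)(4 12)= [0, 3, 2, 6, 12, 5, 1, 7, 8, 9, 10, 11, 4]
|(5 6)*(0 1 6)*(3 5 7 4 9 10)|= 9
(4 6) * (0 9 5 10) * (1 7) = [9, 7, 2, 3, 6, 10, 4, 1, 8, 5, 0] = (0 9 5 10)(1 7)(4 6)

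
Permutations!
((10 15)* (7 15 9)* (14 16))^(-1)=((7 15 10 9)(14 16))^(-1)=(7 9 10 15)(14 16)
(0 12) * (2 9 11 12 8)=(0 8 2 9 11 12)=[8, 1, 9, 3, 4, 5, 6, 7, 2, 11, 10, 12, 0]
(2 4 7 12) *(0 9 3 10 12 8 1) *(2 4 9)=(0 2 9 3 10 12 4 7 8 1)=[2, 0, 9, 10, 7, 5, 6, 8, 1, 3, 12, 11, 4]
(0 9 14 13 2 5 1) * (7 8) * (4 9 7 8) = [7, 0, 5, 3, 9, 1, 6, 4, 8, 14, 10, 11, 12, 2, 13] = (0 7 4 9 14 13 2 5 1)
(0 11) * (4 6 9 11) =[4, 1, 2, 3, 6, 5, 9, 7, 8, 11, 10, 0] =(0 4 6 9 11)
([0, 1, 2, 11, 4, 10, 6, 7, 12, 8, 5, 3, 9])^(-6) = [0, 1, 2, 3, 4, 5, 6, 7, 8, 9, 10, 11, 12]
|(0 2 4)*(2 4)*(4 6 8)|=4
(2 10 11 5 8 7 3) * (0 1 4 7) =[1, 4, 10, 2, 7, 8, 6, 3, 0, 9, 11, 5] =(0 1 4 7 3 2 10 11 5 8)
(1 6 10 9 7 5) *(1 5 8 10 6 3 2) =(1 3 2)(7 8 10 9) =[0, 3, 1, 2, 4, 5, 6, 8, 10, 7, 9]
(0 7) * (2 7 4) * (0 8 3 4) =(2 7 8 3 4) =[0, 1, 7, 4, 2, 5, 6, 8, 3]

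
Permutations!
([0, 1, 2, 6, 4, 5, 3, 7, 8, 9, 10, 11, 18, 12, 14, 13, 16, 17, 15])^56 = (18)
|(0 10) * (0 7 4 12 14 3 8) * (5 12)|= 9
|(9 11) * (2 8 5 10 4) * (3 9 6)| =20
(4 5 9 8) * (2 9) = (2 9 8 4 5) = [0, 1, 9, 3, 5, 2, 6, 7, 4, 8]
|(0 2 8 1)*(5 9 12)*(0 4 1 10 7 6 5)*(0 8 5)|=18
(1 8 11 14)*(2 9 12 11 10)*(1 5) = [0, 8, 9, 3, 4, 1, 6, 7, 10, 12, 2, 14, 11, 13, 5] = (1 8 10 2 9 12 11 14 5)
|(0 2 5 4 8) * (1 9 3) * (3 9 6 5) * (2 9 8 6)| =|(0 9 8)(1 2 3)(4 6 5)| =3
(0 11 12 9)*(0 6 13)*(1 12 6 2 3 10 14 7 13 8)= [11, 12, 3, 10, 4, 5, 8, 13, 1, 2, 14, 6, 9, 0, 7]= (0 11 6 8 1 12 9 2 3 10 14 7 13)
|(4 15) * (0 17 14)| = 6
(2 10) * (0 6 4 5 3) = [6, 1, 10, 0, 5, 3, 4, 7, 8, 9, 2] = (0 6 4 5 3)(2 10)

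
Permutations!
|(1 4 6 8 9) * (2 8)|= |(1 4 6 2 8 9)|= 6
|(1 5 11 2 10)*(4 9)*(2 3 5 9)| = 15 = |(1 9 4 2 10)(3 5 11)|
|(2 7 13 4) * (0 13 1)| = |(0 13 4 2 7 1)| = 6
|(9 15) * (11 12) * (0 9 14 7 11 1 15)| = 6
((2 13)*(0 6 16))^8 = ((0 6 16)(2 13))^8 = (0 16 6)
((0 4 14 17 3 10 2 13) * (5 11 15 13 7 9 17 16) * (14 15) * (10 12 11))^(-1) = (0 13 15 4)(2 10 5 16 14 11 12 3 17 9 7)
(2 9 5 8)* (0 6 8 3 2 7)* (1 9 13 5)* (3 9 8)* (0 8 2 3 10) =(0 6 10)(1 2 13 5 9)(7 8) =[6, 2, 13, 3, 4, 9, 10, 8, 7, 1, 0, 11, 12, 5]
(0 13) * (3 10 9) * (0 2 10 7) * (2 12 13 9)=(0 9 3 7)(2 10)(12 13)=[9, 1, 10, 7, 4, 5, 6, 0, 8, 3, 2, 11, 13, 12]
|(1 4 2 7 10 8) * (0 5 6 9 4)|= |(0 5 6 9 4 2 7 10 8 1)|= 10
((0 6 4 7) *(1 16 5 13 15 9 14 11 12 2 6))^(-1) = ((0 1 16 5 13 15 9 14 11 12 2 6 4 7))^(-1) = (0 7 4 6 2 12 11 14 9 15 13 5 16 1)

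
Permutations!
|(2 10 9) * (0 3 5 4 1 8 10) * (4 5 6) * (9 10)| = |(10)(0 3 6 4 1 8 9 2)| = 8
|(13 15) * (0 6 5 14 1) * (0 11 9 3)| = |(0 6 5 14 1 11 9 3)(13 15)| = 8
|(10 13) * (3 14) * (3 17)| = 6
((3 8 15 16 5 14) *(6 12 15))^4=(3 15)(5 6)(8 16)(12 14)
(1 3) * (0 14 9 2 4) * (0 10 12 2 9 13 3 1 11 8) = (0 14 13 3 11 8)(2 4 10 12) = [14, 1, 4, 11, 10, 5, 6, 7, 0, 9, 12, 8, 2, 3, 13]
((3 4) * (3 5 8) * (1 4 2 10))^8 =(1 4 5 8 3 2 10)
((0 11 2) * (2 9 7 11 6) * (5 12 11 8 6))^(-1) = (0 2 6 8 7 9 11 12 5)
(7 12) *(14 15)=[0, 1, 2, 3, 4, 5, 6, 12, 8, 9, 10, 11, 7, 13, 15, 14]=(7 12)(14 15)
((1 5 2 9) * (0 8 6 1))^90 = ((0 8 6 1 5 2 9))^90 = (0 9 2 5 1 6 8)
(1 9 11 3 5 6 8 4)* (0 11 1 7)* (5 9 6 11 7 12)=[7, 6, 2, 9, 12, 11, 8, 0, 4, 1, 10, 3, 5]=(0 7)(1 6 8 4 12 5 11 3 9)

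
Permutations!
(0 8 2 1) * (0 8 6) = (0 6)(1 8 2) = [6, 8, 1, 3, 4, 5, 0, 7, 2]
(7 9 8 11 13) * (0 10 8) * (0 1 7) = (0 10 8 11 13)(1 7 9) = [10, 7, 2, 3, 4, 5, 6, 9, 11, 1, 8, 13, 12, 0]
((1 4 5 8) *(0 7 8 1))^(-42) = (8)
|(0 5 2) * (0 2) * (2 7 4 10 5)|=|(0 2 7 4 10 5)|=6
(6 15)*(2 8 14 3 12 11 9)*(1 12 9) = (1 12 11)(2 8 14 3 9)(6 15) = [0, 12, 8, 9, 4, 5, 15, 7, 14, 2, 10, 1, 11, 13, 3, 6]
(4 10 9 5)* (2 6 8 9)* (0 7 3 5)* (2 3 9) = (0 7 9)(2 6 8)(3 5 4 10) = [7, 1, 6, 5, 10, 4, 8, 9, 2, 0, 3]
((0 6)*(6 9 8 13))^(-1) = (0 6 13 8 9)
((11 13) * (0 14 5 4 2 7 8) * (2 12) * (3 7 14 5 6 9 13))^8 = ((0 5 4 12 2 14 6 9 13 11 3 7 8))^8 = (0 13 12 7 6 5 11 2 8 9 4 3 14)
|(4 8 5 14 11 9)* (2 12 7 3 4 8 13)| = |(2 12 7 3 4 13)(5 14 11 9 8)| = 30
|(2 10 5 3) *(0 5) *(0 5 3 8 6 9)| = |(0 3 2 10 5 8 6 9)| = 8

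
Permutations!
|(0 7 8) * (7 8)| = |(0 8)| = 2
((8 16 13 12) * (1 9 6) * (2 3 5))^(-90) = (8 13)(12 16)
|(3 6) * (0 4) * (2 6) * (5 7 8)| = 6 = |(0 4)(2 6 3)(5 7 8)|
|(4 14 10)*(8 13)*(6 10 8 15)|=|(4 14 8 13 15 6 10)|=7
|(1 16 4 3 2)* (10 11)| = |(1 16 4 3 2)(10 11)| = 10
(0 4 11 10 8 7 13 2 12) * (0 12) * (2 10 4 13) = (0 13 10 8 7 2)(4 11) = [13, 1, 0, 3, 11, 5, 6, 2, 7, 9, 8, 4, 12, 10]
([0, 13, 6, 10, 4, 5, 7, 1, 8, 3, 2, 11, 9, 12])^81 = (13)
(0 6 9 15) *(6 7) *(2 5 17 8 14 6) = (0 7 2 5 17 8 14 6 9 15) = [7, 1, 5, 3, 4, 17, 9, 2, 14, 15, 10, 11, 12, 13, 6, 0, 16, 8]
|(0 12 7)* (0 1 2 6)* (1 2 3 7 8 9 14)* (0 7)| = 21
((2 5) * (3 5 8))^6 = ((2 8 3 5))^6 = (2 3)(5 8)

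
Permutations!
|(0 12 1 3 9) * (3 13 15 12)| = |(0 3 9)(1 13 15 12)| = 12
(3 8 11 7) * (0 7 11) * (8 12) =(0 7 3 12 8) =[7, 1, 2, 12, 4, 5, 6, 3, 0, 9, 10, 11, 8]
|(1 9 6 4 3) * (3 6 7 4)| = |(1 9 7 4 6 3)| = 6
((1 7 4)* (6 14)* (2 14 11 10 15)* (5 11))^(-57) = ((1 7 4)(2 14 6 5 11 10 15))^(-57) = (2 15 10 11 5 6 14)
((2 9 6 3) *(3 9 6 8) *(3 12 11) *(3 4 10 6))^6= ((2 3)(4 10 6 9 8 12 11))^6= (4 11 12 8 9 6 10)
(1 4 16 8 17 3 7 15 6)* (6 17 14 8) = (1 4 16 6)(3 7 15 17)(8 14) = [0, 4, 2, 7, 16, 5, 1, 15, 14, 9, 10, 11, 12, 13, 8, 17, 6, 3]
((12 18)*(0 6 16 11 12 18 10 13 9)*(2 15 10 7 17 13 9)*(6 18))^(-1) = (0 9 10 15 2 13 17 7 12 11 16 6 18)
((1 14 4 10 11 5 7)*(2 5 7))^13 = ((1 14 4 10 11 7)(2 5))^13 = (1 14 4 10 11 7)(2 5)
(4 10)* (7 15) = (4 10)(7 15) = [0, 1, 2, 3, 10, 5, 6, 15, 8, 9, 4, 11, 12, 13, 14, 7]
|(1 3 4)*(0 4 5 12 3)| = 3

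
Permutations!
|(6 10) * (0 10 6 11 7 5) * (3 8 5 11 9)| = 6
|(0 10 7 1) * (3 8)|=|(0 10 7 1)(3 8)|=4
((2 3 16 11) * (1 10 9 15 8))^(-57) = (1 15 10 8 9)(2 11 16 3)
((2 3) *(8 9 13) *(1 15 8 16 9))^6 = (16) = ((1 15 8)(2 3)(9 13 16))^6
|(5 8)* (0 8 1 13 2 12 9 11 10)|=|(0 8 5 1 13 2 12 9 11 10)|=10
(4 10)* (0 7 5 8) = [7, 1, 2, 3, 10, 8, 6, 5, 0, 9, 4] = (0 7 5 8)(4 10)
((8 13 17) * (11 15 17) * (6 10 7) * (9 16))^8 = ((6 10 7)(8 13 11 15 17)(9 16))^8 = (6 7 10)(8 15 13 17 11)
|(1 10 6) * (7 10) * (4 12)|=4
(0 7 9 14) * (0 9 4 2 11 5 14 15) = [7, 1, 11, 3, 2, 14, 6, 4, 8, 15, 10, 5, 12, 13, 9, 0] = (0 7 4 2 11 5 14 9 15)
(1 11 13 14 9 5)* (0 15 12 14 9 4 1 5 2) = [15, 11, 0, 3, 1, 5, 6, 7, 8, 2, 10, 13, 14, 9, 4, 12] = (0 15 12 14 4 1 11 13 9 2)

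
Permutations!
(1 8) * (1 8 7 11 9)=[0, 7, 2, 3, 4, 5, 6, 11, 8, 1, 10, 9]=(1 7 11 9)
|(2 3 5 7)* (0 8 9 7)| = 7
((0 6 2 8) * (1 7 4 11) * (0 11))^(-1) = ((0 6 2 8 11 1 7 4))^(-1) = (0 4 7 1 11 8 2 6)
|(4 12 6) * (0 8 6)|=5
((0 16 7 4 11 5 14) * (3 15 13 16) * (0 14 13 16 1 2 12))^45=(0 1 11 16)(2 5 7 3)(4 15 12 13)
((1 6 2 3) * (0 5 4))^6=(1 2)(3 6)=((0 5 4)(1 6 2 3))^6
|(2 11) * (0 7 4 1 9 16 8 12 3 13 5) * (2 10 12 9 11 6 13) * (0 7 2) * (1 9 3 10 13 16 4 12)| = |(0 2 6 16 8 3)(1 11 13 5 7 12 10)(4 9)| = 42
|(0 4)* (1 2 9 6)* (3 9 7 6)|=4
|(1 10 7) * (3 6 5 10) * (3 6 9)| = 10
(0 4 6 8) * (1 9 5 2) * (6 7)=(0 4 7 6 8)(1 9 5 2)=[4, 9, 1, 3, 7, 2, 8, 6, 0, 5]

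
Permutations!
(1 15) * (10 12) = [0, 15, 2, 3, 4, 5, 6, 7, 8, 9, 12, 11, 10, 13, 14, 1] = (1 15)(10 12)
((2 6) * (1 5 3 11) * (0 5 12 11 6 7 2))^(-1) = ((0 5 3 6)(1 12 11)(2 7))^(-1) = (0 6 3 5)(1 11 12)(2 7)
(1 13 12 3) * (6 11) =(1 13 12 3)(6 11) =[0, 13, 2, 1, 4, 5, 11, 7, 8, 9, 10, 6, 3, 12]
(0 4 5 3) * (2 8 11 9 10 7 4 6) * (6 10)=[10, 1, 8, 0, 5, 3, 2, 4, 11, 6, 7, 9]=(0 10 7 4 5 3)(2 8 11 9 6)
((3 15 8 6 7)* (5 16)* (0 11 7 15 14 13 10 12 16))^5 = (0 13)(3 16)(5 14)(6 8 15)(7 12)(10 11)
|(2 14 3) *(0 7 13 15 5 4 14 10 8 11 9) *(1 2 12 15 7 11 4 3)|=12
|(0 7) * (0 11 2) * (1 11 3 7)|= |(0 1 11 2)(3 7)|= 4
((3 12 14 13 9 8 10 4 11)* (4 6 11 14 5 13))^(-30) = (14)(3 10 13)(5 11 8)(6 9 12)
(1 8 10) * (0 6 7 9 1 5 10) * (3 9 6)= [3, 8, 2, 9, 4, 10, 7, 6, 0, 1, 5]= (0 3 9 1 8)(5 10)(6 7)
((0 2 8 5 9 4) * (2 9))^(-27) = ((0 9 4)(2 8 5))^(-27) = (9)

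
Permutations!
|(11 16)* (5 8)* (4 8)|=|(4 8 5)(11 16)|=6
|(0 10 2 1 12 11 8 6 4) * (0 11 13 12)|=4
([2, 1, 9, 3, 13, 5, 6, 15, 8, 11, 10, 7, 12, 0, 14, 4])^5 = (0 15 9 13 7 2 4 11)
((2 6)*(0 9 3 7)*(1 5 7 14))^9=(0 3 1 7 9 14 5)(2 6)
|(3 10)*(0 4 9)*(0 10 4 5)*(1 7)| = 4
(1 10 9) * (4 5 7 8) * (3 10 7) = (1 7 8 4 5 3 10 9) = [0, 7, 2, 10, 5, 3, 6, 8, 4, 1, 9]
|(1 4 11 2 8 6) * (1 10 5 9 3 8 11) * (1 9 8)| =|(1 4 9 3)(2 11)(5 8 6 10)| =4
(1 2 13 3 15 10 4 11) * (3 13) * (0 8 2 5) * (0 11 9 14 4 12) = (0 8 2 3 15 10 12)(1 5 11)(4 9 14) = [8, 5, 3, 15, 9, 11, 6, 7, 2, 14, 12, 1, 0, 13, 4, 10]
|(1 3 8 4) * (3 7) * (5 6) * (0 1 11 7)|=|(0 1)(3 8 4 11 7)(5 6)|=10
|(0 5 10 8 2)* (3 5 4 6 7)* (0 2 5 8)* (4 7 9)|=|(0 7 3 8 5 10)(4 6 9)|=6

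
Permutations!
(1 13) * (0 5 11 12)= (0 5 11 12)(1 13)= [5, 13, 2, 3, 4, 11, 6, 7, 8, 9, 10, 12, 0, 1]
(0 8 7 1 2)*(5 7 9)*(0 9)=(0 8)(1 2 9 5 7)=[8, 2, 9, 3, 4, 7, 6, 1, 0, 5]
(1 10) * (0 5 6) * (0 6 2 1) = (0 5 2 1 10) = [5, 10, 1, 3, 4, 2, 6, 7, 8, 9, 0]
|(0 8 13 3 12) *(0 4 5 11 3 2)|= |(0 8 13 2)(3 12 4 5 11)|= 20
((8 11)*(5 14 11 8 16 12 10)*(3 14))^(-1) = (3 5 10 12 16 11 14)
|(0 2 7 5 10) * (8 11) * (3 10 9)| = |(0 2 7 5 9 3 10)(8 11)| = 14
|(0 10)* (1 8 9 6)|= 4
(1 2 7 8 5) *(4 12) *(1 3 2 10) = (1 10)(2 7 8 5 3)(4 12) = [0, 10, 7, 2, 12, 3, 6, 8, 5, 9, 1, 11, 4]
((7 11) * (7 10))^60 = (11)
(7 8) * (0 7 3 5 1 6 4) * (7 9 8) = (0 9 8 3 5 1 6 4) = [9, 6, 2, 5, 0, 1, 4, 7, 3, 8]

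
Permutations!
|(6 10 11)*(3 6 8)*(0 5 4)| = |(0 5 4)(3 6 10 11 8)| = 15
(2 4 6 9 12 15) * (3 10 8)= (2 4 6 9 12 15)(3 10 8)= [0, 1, 4, 10, 6, 5, 9, 7, 3, 12, 8, 11, 15, 13, 14, 2]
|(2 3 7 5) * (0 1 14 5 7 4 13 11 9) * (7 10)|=|(0 1 14 5 2 3 4 13 11 9)(7 10)|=10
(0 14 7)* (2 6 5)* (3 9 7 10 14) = (0 3 9 7)(2 6 5)(10 14) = [3, 1, 6, 9, 4, 2, 5, 0, 8, 7, 14, 11, 12, 13, 10]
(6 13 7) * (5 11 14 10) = (5 11 14 10)(6 13 7) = [0, 1, 2, 3, 4, 11, 13, 6, 8, 9, 5, 14, 12, 7, 10]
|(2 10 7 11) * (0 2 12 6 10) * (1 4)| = |(0 2)(1 4)(6 10 7 11 12)| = 10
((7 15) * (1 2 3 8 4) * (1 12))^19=((1 2 3 8 4 12)(7 15))^19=(1 2 3 8 4 12)(7 15)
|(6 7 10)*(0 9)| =|(0 9)(6 7 10)| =6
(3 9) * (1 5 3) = [0, 5, 2, 9, 4, 3, 6, 7, 8, 1] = (1 5 3 9)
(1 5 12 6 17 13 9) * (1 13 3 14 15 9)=[0, 5, 2, 14, 4, 12, 17, 7, 8, 13, 10, 11, 6, 1, 15, 9, 16, 3]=(1 5 12 6 17 3 14 15 9 13)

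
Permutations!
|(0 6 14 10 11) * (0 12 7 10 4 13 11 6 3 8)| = |(0 3 8)(4 13 11 12 7 10 6 14)| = 24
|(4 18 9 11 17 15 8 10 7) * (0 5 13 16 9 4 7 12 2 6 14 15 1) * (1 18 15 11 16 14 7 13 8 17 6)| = 140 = |(0 5 8 10 12 2 1)(4 15 17 18)(6 7 13 14 11)(9 16)|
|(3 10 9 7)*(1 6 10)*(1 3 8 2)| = |(1 6 10 9 7 8 2)| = 7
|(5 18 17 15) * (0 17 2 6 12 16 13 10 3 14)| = |(0 17 15 5 18 2 6 12 16 13 10 3 14)| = 13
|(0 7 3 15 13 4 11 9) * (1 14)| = 8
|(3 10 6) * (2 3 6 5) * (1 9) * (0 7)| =|(0 7)(1 9)(2 3 10 5)| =4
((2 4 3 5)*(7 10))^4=((2 4 3 5)(7 10))^4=(10)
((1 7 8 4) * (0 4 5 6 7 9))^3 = ((0 4 1 9)(5 6 7 8))^3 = (0 9 1 4)(5 8 7 6)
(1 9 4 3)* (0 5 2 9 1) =(0 5 2 9 4 3) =[5, 1, 9, 0, 3, 2, 6, 7, 8, 4]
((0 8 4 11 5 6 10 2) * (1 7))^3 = (0 11 10 8 5 2 4 6)(1 7)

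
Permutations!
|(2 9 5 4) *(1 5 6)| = |(1 5 4 2 9 6)| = 6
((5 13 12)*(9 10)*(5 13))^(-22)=(13)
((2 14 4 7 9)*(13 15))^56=((2 14 4 7 9)(13 15))^56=(15)(2 14 4 7 9)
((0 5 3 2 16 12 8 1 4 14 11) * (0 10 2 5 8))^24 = (0 14 16 1 10)(2 8 11 12 4)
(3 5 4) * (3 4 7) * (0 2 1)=[2, 0, 1, 5, 4, 7, 6, 3]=(0 2 1)(3 5 7)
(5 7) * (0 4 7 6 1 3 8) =[4, 3, 2, 8, 7, 6, 1, 5, 0] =(0 4 7 5 6 1 3 8)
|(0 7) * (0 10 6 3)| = 5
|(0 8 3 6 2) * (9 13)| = |(0 8 3 6 2)(9 13)| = 10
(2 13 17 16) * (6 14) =(2 13 17 16)(6 14) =[0, 1, 13, 3, 4, 5, 14, 7, 8, 9, 10, 11, 12, 17, 6, 15, 2, 16]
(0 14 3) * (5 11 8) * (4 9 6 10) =(0 14 3)(4 9 6 10)(5 11 8) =[14, 1, 2, 0, 9, 11, 10, 7, 5, 6, 4, 8, 12, 13, 3]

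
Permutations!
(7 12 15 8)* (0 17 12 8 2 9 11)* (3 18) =(0 17 12 15 2 9 11)(3 18)(7 8) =[17, 1, 9, 18, 4, 5, 6, 8, 7, 11, 10, 0, 15, 13, 14, 2, 16, 12, 3]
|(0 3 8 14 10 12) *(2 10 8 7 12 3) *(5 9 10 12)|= 30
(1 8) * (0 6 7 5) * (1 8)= (8)(0 6 7 5)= [6, 1, 2, 3, 4, 0, 7, 5, 8]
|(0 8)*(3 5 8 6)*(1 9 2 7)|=|(0 6 3 5 8)(1 9 2 7)|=20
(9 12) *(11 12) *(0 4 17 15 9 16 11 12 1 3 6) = [4, 3, 2, 6, 17, 5, 0, 7, 8, 12, 10, 1, 16, 13, 14, 9, 11, 15] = (0 4 17 15 9 12 16 11 1 3 6)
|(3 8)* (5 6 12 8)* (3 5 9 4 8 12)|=|(12)(3 9 4 8 5 6)|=6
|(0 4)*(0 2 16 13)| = 5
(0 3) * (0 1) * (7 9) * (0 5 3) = (1 5 3)(7 9) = [0, 5, 2, 1, 4, 3, 6, 9, 8, 7]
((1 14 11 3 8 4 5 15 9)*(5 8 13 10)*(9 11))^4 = ((1 14 9)(3 13 10 5 15 11)(4 8))^4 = (1 14 9)(3 15 10)(5 13 11)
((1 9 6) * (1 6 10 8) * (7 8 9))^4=((1 7 8)(9 10))^4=(10)(1 7 8)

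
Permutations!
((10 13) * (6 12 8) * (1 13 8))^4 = ((1 13 10 8 6 12))^4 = (1 6 10)(8 13 12)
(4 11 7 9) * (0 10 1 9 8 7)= (0 10 1 9 4 11)(7 8)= [10, 9, 2, 3, 11, 5, 6, 8, 7, 4, 1, 0]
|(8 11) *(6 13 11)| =|(6 13 11 8)| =4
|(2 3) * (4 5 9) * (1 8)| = |(1 8)(2 3)(4 5 9)| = 6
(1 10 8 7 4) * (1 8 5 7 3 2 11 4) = (1 10 5 7)(2 11 4 8 3) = [0, 10, 11, 2, 8, 7, 6, 1, 3, 9, 5, 4]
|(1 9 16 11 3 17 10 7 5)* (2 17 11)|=|(1 9 16 2 17 10 7 5)(3 11)|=8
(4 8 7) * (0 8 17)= (0 8 7 4 17)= [8, 1, 2, 3, 17, 5, 6, 4, 7, 9, 10, 11, 12, 13, 14, 15, 16, 0]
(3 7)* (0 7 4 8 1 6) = (0 7 3 4 8 1 6) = [7, 6, 2, 4, 8, 5, 0, 3, 1]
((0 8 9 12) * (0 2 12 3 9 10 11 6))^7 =(0 10 6 8 11)(2 12)(3 9)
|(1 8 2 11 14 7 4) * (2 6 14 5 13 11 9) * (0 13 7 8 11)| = 30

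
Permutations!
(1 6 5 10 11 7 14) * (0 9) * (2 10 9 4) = (0 4 2 10 11 7 14 1 6 5 9) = [4, 6, 10, 3, 2, 9, 5, 14, 8, 0, 11, 7, 12, 13, 1]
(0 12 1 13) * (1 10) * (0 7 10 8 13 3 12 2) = (0 2)(1 3 12 8 13 7 10) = [2, 3, 0, 12, 4, 5, 6, 10, 13, 9, 1, 11, 8, 7]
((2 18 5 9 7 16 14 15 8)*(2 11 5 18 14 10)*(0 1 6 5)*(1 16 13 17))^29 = ((18)(0 16 10 2 14 15 8 11)(1 6 5 9 7 13 17))^29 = (18)(0 15 10 11 14 16 8 2)(1 6 5 9 7 13 17)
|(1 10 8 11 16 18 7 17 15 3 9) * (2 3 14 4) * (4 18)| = 45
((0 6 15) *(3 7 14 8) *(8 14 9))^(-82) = (0 15 6)(3 9)(7 8)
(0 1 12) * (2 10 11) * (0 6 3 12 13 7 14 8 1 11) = (0 11 2 10)(1 13 7 14 8)(3 12 6) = [11, 13, 10, 12, 4, 5, 3, 14, 1, 9, 0, 2, 6, 7, 8]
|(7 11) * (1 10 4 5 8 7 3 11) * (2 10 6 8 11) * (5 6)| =|(1 5 11 3 2 10 4 6 8 7)| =10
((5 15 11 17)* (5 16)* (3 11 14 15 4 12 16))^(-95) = ((3 11 17)(4 12 16 5)(14 15))^(-95) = (3 11 17)(4 12 16 5)(14 15)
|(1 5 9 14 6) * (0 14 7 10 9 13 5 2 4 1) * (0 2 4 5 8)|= 42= |(0 14 6 2 5 13 8)(1 4)(7 10 9)|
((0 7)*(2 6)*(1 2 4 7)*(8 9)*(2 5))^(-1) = ((0 1 5 2 6 4 7)(8 9))^(-1) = (0 7 4 6 2 5 1)(8 9)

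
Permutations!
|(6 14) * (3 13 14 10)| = 5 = |(3 13 14 6 10)|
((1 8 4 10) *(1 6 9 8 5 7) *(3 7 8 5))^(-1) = ((1 3 7)(4 10 6 9 5 8))^(-1) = (1 7 3)(4 8 5 9 6 10)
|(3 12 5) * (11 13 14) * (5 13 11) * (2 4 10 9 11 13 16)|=11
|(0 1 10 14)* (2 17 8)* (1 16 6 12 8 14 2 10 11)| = 18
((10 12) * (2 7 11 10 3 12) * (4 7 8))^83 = ((2 8 4 7 11 10)(3 12))^83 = (2 10 11 7 4 8)(3 12)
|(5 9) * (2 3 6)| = 6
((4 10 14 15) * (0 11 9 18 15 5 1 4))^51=((0 11 9 18 15)(1 4 10 14 5))^51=(0 11 9 18 15)(1 4 10 14 5)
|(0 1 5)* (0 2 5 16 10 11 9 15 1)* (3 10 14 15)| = 4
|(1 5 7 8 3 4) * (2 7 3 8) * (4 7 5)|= |(8)(1 4)(2 5 3 7)|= 4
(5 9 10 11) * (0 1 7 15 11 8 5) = (0 1 7 15 11)(5 9 10 8) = [1, 7, 2, 3, 4, 9, 6, 15, 5, 10, 8, 0, 12, 13, 14, 11]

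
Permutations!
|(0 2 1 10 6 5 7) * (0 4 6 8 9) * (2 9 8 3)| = 4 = |(0 9)(1 10 3 2)(4 6 5 7)|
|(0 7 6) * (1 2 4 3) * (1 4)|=|(0 7 6)(1 2)(3 4)|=6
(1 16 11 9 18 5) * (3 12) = (1 16 11 9 18 5)(3 12) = [0, 16, 2, 12, 4, 1, 6, 7, 8, 18, 10, 9, 3, 13, 14, 15, 11, 17, 5]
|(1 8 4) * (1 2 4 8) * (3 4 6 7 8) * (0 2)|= |(0 2 6 7 8 3 4)|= 7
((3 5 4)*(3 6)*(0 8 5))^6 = ((0 8 5 4 6 3))^6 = (8)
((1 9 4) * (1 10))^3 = ((1 9 4 10))^3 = (1 10 4 9)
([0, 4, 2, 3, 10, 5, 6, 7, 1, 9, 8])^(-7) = [0, 4, 2, 3, 10, 5, 6, 7, 1, 9, 8]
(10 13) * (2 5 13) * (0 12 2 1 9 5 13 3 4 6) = [12, 9, 13, 4, 6, 3, 0, 7, 8, 5, 1, 11, 2, 10] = (0 12 2 13 10 1 9 5 3 4 6)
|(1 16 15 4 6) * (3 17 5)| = 15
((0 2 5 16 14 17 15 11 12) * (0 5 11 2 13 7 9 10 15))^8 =((0 13 7 9 10 15 2 11 12 5 16 14 17))^8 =(0 12 9 14 2 13 5 10 17 11 7 16 15)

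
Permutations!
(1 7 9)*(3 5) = (1 7 9)(3 5) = [0, 7, 2, 5, 4, 3, 6, 9, 8, 1]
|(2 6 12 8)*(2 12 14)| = |(2 6 14)(8 12)| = 6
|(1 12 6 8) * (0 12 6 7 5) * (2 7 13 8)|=9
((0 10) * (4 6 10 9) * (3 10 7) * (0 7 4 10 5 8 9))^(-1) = (3 7 10 9 8 5)(4 6) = ((3 5 8 9 10 7)(4 6))^(-1)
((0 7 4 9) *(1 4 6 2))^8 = ((0 7 6 2 1 4 9))^8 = (0 7 6 2 1 4 9)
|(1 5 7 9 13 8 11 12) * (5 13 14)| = |(1 13 8 11 12)(5 7 9 14)| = 20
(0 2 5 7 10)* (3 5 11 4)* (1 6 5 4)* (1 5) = (0 2 11 5 7 10)(1 6)(3 4) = [2, 6, 11, 4, 3, 7, 1, 10, 8, 9, 0, 5]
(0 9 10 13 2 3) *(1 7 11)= [9, 7, 3, 0, 4, 5, 6, 11, 8, 10, 13, 1, 12, 2]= (0 9 10 13 2 3)(1 7 11)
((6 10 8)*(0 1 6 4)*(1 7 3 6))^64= (0 7 3 6 10 8 4)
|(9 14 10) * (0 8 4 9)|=6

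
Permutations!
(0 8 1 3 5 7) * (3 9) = [8, 9, 2, 5, 4, 7, 6, 0, 1, 3] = (0 8 1 9 3 5 7)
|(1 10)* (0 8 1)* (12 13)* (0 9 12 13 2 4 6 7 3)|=11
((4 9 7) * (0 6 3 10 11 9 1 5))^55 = (0 9)(1 10)(3 4)(5 11)(6 7)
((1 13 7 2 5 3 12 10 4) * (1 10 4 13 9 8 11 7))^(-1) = ((1 9 8 11 7 2 5 3 12 4 10 13))^(-1) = (1 13 10 4 12 3 5 2 7 11 8 9)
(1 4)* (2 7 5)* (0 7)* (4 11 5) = [7, 11, 0, 3, 1, 2, 6, 4, 8, 9, 10, 5] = (0 7 4 1 11 5 2)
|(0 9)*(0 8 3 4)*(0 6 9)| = |(3 4 6 9 8)| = 5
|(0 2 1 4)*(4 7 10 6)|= 7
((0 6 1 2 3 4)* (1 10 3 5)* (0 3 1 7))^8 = (0 6 10 1 2 5 7)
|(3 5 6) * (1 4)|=6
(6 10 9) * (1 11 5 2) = (1 11 5 2)(6 10 9) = [0, 11, 1, 3, 4, 2, 10, 7, 8, 6, 9, 5]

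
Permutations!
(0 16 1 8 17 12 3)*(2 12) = [16, 8, 12, 0, 4, 5, 6, 7, 17, 9, 10, 11, 3, 13, 14, 15, 1, 2] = (0 16 1 8 17 2 12 3)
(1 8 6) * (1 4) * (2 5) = (1 8 6 4)(2 5) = [0, 8, 5, 3, 1, 2, 4, 7, 6]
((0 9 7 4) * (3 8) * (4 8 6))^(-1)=((0 9 7 8 3 6 4))^(-1)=(0 4 6 3 8 7 9)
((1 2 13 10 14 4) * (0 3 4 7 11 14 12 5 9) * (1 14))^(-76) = (0 4 7 1 13 12 9 3 14 11 2 10 5) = ((0 3 4 14 7 11 1 2 13 10 12 5 9))^(-76)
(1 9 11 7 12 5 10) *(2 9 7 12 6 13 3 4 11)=[0, 7, 9, 4, 11, 10, 13, 6, 8, 2, 1, 12, 5, 3]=(1 7 6 13 3 4 11 12 5 10)(2 9)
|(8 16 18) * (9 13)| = |(8 16 18)(9 13)| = 6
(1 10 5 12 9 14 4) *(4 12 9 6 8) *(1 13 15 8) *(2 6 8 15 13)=(15)(1 10 5 9 14 12 8 4 2 6)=[0, 10, 6, 3, 2, 9, 1, 7, 4, 14, 5, 11, 8, 13, 12, 15]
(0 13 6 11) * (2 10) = (0 13 6 11)(2 10) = [13, 1, 10, 3, 4, 5, 11, 7, 8, 9, 2, 0, 12, 6]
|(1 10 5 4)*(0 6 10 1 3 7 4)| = 12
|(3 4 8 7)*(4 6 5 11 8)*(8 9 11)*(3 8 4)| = 4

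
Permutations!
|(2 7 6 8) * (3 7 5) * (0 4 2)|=8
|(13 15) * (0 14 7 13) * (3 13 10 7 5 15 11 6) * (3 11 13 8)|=|(0 14 5 15)(3 8)(6 11)(7 10)|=4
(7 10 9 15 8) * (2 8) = (2 8 7 10 9 15) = [0, 1, 8, 3, 4, 5, 6, 10, 7, 15, 9, 11, 12, 13, 14, 2]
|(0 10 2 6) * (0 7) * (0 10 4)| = 4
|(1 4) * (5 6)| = |(1 4)(5 6)| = 2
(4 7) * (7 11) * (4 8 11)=(7 8 11)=[0, 1, 2, 3, 4, 5, 6, 8, 11, 9, 10, 7]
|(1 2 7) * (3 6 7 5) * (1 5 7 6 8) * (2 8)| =4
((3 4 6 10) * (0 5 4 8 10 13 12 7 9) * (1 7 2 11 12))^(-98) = ((0 5 4 6 13 1 7 9)(2 11 12)(3 8 10))^(-98) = (0 7 13 4)(1 6 5 9)(2 11 12)(3 8 10)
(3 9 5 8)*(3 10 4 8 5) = [0, 1, 2, 9, 8, 5, 6, 7, 10, 3, 4] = (3 9)(4 8 10)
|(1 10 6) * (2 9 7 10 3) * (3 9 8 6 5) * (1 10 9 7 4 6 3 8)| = |(1 7 9 4 6 10 5 8 3 2)| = 10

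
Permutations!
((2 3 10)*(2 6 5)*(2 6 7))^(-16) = ((2 3 10 7)(5 6))^(-16) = (10)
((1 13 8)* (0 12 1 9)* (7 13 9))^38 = (0 1)(7 8 13)(9 12)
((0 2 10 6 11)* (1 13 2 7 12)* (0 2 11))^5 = ((0 7 12 1 13 11 2 10 6))^5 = (0 11 7 2 12 10 1 6 13)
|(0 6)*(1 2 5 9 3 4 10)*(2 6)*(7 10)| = 10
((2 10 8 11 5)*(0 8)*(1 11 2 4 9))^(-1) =(0 10 2 8)(1 9 4 5 11)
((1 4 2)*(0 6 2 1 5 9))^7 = (0 2 9 6 5)(1 4)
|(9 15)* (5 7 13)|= |(5 7 13)(9 15)|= 6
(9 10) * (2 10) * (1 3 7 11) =[0, 3, 10, 7, 4, 5, 6, 11, 8, 2, 9, 1] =(1 3 7 11)(2 10 9)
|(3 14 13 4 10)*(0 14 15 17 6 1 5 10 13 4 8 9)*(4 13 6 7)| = 45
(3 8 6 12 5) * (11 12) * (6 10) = (3 8 10 6 11 12 5) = [0, 1, 2, 8, 4, 3, 11, 7, 10, 9, 6, 12, 5]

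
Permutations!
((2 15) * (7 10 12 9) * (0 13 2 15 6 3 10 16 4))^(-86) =((0 13 2 6 3 10 12 9 7 16 4))^(-86) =(0 2 3 12 7 4 13 6 10 9 16)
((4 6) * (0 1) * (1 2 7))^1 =(0 2 7 1)(4 6)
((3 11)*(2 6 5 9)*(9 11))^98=(2 5 3)(6 11 9)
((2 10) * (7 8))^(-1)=((2 10)(7 8))^(-1)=(2 10)(7 8)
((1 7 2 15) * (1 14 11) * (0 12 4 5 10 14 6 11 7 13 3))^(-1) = ((0 12 4 5 10 14 7 2 15 6 11 1 13 3))^(-1) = (0 3 13 1 11 6 15 2 7 14 10 5 4 12)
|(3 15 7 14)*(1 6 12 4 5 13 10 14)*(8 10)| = 12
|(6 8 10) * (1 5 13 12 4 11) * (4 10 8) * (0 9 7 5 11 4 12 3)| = 6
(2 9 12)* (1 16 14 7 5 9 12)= (1 16 14 7 5 9)(2 12)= [0, 16, 12, 3, 4, 9, 6, 5, 8, 1, 10, 11, 2, 13, 7, 15, 14]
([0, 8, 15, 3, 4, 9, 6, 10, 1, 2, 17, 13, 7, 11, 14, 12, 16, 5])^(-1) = (1 8)(2 9 5 17 10 7 12 15)(11 13)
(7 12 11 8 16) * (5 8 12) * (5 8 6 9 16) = (5 6 9 16 7 8)(11 12) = [0, 1, 2, 3, 4, 6, 9, 8, 5, 16, 10, 12, 11, 13, 14, 15, 7]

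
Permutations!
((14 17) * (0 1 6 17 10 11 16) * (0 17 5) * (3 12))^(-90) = (17)(0 6)(1 5)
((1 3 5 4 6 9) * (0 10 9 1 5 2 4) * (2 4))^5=((0 10 9 5)(1 3 4 6))^5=(0 10 9 5)(1 3 4 6)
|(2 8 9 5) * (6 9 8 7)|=|(2 7 6 9 5)|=5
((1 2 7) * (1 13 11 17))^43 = (1 2 7 13 11 17)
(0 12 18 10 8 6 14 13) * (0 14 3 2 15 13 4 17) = [12, 1, 15, 2, 17, 5, 3, 7, 6, 9, 8, 11, 18, 14, 4, 13, 16, 0, 10] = (0 12 18 10 8 6 3 2 15 13 14 4 17)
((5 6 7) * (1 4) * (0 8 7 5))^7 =(0 8 7)(1 4)(5 6)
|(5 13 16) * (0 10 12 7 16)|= |(0 10 12 7 16 5 13)|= 7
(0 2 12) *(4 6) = [2, 1, 12, 3, 6, 5, 4, 7, 8, 9, 10, 11, 0] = (0 2 12)(4 6)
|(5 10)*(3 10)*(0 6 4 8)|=|(0 6 4 8)(3 10 5)|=12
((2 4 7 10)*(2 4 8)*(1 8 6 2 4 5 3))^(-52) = ((1 8 4 7 10 5 3)(2 6))^(-52) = (1 10 8 5 4 3 7)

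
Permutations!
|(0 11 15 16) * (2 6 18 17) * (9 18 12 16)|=|(0 11 15 9 18 17 2 6 12 16)|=10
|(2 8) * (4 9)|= 2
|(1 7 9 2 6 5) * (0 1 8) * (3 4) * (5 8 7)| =8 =|(0 1 5 7 9 2 6 8)(3 4)|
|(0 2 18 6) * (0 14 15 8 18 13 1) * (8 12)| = 12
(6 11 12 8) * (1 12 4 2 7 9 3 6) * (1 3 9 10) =(1 12 8 3 6 11 4 2 7 10) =[0, 12, 7, 6, 2, 5, 11, 10, 3, 9, 1, 4, 8]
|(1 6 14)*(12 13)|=6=|(1 6 14)(12 13)|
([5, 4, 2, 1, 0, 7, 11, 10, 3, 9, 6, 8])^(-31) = (0 4 1 3 8 11 6 10 7 5)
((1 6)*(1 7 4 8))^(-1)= (1 8 4 7 6)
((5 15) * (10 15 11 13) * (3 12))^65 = (15)(3 12)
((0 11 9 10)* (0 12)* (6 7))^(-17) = (0 10 11 12 9)(6 7)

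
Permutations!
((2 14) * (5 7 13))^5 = (2 14)(5 13 7)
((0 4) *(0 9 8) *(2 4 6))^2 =((0 6 2 4 9 8))^2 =(0 2 9)(4 8 6)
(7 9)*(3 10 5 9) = (3 10 5 9 7) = [0, 1, 2, 10, 4, 9, 6, 3, 8, 7, 5]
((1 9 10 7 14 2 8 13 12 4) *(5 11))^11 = (1 9 10 7 14 2 8 13 12 4)(5 11) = ((1 9 10 7 14 2 8 13 12 4)(5 11))^11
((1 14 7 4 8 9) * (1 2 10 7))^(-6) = (14)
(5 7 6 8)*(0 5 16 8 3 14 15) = [5, 1, 2, 14, 4, 7, 3, 6, 16, 9, 10, 11, 12, 13, 15, 0, 8] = (0 5 7 6 3 14 15)(8 16)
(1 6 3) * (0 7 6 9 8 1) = [7, 9, 2, 0, 4, 5, 3, 6, 1, 8] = (0 7 6 3)(1 9 8)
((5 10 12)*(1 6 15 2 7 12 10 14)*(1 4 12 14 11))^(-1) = ((1 6 15 2 7 14 4 12 5 11))^(-1) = (1 11 5 12 4 14 7 2 15 6)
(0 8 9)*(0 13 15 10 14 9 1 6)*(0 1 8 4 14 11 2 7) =(0 4 14 9 13 15 10 11 2 7)(1 6) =[4, 6, 7, 3, 14, 5, 1, 0, 8, 13, 11, 2, 12, 15, 9, 10]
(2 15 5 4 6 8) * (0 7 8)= (0 7 8 2 15 5 4 6)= [7, 1, 15, 3, 6, 4, 0, 8, 2, 9, 10, 11, 12, 13, 14, 5]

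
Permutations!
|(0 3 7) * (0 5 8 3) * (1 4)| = |(1 4)(3 7 5 8)| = 4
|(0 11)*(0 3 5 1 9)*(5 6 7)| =|(0 11 3 6 7 5 1 9)| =8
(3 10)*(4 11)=(3 10)(4 11)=[0, 1, 2, 10, 11, 5, 6, 7, 8, 9, 3, 4]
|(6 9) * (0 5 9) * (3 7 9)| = 6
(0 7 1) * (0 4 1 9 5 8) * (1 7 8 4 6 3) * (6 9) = (0 8)(1 9 5 4 7 6 3) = [8, 9, 2, 1, 7, 4, 3, 6, 0, 5]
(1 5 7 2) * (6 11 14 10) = (1 5 7 2)(6 11 14 10) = [0, 5, 1, 3, 4, 7, 11, 2, 8, 9, 6, 14, 12, 13, 10]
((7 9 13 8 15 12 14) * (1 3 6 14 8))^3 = ((1 3 6 14 7 9 13)(8 15 12))^3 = (15)(1 14 13 6 9 3 7)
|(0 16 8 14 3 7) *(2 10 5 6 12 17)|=|(0 16 8 14 3 7)(2 10 5 6 12 17)|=6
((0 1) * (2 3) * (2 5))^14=((0 1)(2 3 5))^14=(2 5 3)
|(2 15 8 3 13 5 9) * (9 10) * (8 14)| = 9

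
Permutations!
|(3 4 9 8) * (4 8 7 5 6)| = |(3 8)(4 9 7 5 6)| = 10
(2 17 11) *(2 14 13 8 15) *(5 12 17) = (2 5 12 17 11 14 13 8 15) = [0, 1, 5, 3, 4, 12, 6, 7, 15, 9, 10, 14, 17, 8, 13, 2, 16, 11]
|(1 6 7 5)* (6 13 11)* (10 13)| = 7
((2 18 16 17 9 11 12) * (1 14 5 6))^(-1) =((1 14 5 6)(2 18 16 17 9 11 12))^(-1) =(1 6 5 14)(2 12 11 9 17 16 18)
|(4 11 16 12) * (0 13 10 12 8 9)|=9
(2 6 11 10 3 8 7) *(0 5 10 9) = [5, 1, 6, 8, 4, 10, 11, 2, 7, 0, 3, 9] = (0 5 10 3 8 7 2 6 11 9)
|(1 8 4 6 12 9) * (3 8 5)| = |(1 5 3 8 4 6 12 9)| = 8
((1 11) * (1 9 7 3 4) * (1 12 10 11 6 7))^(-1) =((1 6 7 3 4 12 10 11 9))^(-1) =(1 9 11 10 12 4 3 7 6)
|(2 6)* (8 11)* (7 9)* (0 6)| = |(0 6 2)(7 9)(8 11)| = 6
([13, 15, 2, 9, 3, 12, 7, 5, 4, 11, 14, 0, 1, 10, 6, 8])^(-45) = (15)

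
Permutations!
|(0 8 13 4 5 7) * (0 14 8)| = |(4 5 7 14 8 13)| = 6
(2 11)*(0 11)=(0 11 2)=[11, 1, 0, 3, 4, 5, 6, 7, 8, 9, 10, 2]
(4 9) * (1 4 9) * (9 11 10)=(1 4)(9 11 10)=[0, 4, 2, 3, 1, 5, 6, 7, 8, 11, 9, 10]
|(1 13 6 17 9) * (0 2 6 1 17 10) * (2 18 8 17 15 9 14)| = |(0 18 8 17 14 2 6 10)(1 13)(9 15)| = 8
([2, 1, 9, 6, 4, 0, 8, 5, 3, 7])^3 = [7, 1, 5, 3, 4, 9, 6, 2, 8, 0]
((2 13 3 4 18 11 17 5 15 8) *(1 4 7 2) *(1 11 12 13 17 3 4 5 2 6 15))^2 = ((1 5)(2 17)(3 7 6 15 8 11)(4 18 12 13))^2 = (3 6 8)(4 12)(7 15 11)(13 18)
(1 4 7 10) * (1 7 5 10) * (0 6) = (0 6)(1 4 5 10 7) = [6, 4, 2, 3, 5, 10, 0, 1, 8, 9, 7]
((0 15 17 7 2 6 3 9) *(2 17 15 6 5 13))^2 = ((0 6 3 9)(2 5 13)(7 17))^2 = (17)(0 3)(2 13 5)(6 9)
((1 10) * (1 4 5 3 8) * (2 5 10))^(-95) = ((1 2 5 3 8)(4 10))^(-95) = (4 10)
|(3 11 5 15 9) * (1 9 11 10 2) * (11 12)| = 20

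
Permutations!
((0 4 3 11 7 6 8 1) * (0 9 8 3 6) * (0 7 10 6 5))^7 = (0 4 5)(1 9 8)(3 6 10 11)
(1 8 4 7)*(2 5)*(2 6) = (1 8 4 7)(2 5 6) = [0, 8, 5, 3, 7, 6, 2, 1, 4]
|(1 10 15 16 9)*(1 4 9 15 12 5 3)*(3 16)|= |(1 10 12 5 16 15 3)(4 9)|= 14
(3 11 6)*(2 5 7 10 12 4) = (2 5 7 10 12 4)(3 11 6) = [0, 1, 5, 11, 2, 7, 3, 10, 8, 9, 12, 6, 4]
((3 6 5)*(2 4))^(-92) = (3 6 5) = ((2 4)(3 6 5))^(-92)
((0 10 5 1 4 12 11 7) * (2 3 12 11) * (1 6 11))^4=(0 11 5)(2 3 12)(6 10 7)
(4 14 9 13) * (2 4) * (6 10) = (2 4 14 9 13)(6 10) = [0, 1, 4, 3, 14, 5, 10, 7, 8, 13, 6, 11, 12, 2, 9]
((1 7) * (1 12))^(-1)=((1 7 12))^(-1)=(1 12 7)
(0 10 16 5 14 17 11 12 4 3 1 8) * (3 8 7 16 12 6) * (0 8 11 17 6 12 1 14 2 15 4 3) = (17)(0 10 1 7 16 5 2 15 4 11 12 3 14 6) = [10, 7, 15, 14, 11, 2, 0, 16, 8, 9, 1, 12, 3, 13, 6, 4, 5, 17]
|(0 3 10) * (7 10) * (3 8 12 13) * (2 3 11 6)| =10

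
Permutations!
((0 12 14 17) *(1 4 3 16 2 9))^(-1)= ((0 12 14 17)(1 4 3 16 2 9))^(-1)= (0 17 14 12)(1 9 2 16 3 4)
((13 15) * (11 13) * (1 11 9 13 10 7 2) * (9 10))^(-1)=(1 2 7 10 15 13 9 11)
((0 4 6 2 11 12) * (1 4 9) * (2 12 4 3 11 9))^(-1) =(0 12 6 4 11 3 1 9 2)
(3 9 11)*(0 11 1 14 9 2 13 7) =(0 11 3 2 13 7)(1 14 9) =[11, 14, 13, 2, 4, 5, 6, 0, 8, 1, 10, 3, 12, 7, 9]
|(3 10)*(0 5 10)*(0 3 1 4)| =|(0 5 10 1 4)| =5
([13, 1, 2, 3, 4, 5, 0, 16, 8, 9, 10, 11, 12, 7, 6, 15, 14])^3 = [16, 1, 2, 3, 4, 5, 7, 6, 8, 9, 10, 11, 12, 14, 13, 15, 0]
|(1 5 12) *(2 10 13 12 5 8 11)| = |(1 8 11 2 10 13 12)| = 7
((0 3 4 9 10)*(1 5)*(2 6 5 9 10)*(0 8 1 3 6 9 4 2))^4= (10)(0 2 5)(3 6 9)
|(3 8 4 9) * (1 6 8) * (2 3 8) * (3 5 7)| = |(1 6 2 5 7 3)(4 9 8)| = 6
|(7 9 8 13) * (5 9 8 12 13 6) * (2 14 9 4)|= 10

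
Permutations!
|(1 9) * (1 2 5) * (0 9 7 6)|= |(0 9 2 5 1 7 6)|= 7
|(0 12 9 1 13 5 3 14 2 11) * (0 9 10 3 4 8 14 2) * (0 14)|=12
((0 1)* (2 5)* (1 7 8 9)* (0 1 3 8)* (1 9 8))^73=(0 7)(1 9 3)(2 5)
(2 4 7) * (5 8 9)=(2 4 7)(5 8 9)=[0, 1, 4, 3, 7, 8, 6, 2, 9, 5]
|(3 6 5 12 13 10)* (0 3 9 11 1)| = |(0 3 6 5 12 13 10 9 11 1)| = 10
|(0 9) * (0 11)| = |(0 9 11)| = 3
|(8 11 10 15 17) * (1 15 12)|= 7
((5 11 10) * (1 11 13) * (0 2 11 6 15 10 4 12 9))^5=(0 9 12 4 11 2)(1 13 5 10 15 6)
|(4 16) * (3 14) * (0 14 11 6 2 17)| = 14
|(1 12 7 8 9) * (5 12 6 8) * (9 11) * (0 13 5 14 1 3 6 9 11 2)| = |(0 13 5 12 7 14 1 9 3 6 8 2)| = 12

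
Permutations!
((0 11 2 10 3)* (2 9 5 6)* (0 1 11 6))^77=(0 1 6 11 2 9 10 5 3)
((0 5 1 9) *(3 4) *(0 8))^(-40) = ((0 5 1 9 8)(3 4))^(-40) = (9)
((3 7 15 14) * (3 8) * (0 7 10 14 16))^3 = (0 16 15 7)(3 8 14 10)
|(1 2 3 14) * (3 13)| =5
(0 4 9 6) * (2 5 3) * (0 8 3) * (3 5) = [4, 1, 3, 2, 9, 0, 8, 7, 5, 6] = (0 4 9 6 8 5)(2 3)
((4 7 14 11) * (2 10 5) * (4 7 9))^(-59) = (2 10 5)(4 9)(7 14 11)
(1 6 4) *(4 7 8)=(1 6 7 8 4)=[0, 6, 2, 3, 1, 5, 7, 8, 4]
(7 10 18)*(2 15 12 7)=(2 15 12 7 10 18)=[0, 1, 15, 3, 4, 5, 6, 10, 8, 9, 18, 11, 7, 13, 14, 12, 16, 17, 2]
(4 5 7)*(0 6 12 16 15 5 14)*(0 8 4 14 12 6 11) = [11, 1, 2, 3, 12, 7, 6, 14, 4, 9, 10, 0, 16, 13, 8, 5, 15] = (0 11)(4 12 16 15 5 7 14 8)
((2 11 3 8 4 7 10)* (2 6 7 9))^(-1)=(2 9 4 8 3 11)(6 10 7)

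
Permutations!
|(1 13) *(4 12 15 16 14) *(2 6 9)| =30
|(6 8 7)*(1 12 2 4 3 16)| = 6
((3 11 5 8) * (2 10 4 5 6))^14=(2 11 8 4)(3 5 10 6)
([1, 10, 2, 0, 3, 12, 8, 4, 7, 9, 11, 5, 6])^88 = [0, 1, 2, 3, 4, 5, 6, 7, 8, 9, 10, 11, 12]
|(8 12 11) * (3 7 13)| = 3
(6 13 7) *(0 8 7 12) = (0 8 7 6 13 12) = [8, 1, 2, 3, 4, 5, 13, 6, 7, 9, 10, 11, 0, 12]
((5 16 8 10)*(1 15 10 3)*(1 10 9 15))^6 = ((3 10 5 16 8)(9 15))^6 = (3 10 5 16 8)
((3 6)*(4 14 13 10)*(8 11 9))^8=((3 6)(4 14 13 10)(8 11 9))^8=(14)(8 9 11)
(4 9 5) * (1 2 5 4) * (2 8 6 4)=(1 8 6 4 9 2 5)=[0, 8, 5, 3, 9, 1, 4, 7, 6, 2]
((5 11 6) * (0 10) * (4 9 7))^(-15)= (11)(0 10)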